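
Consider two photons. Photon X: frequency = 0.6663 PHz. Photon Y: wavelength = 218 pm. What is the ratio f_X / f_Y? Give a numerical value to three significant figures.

f_X = 6.663e14 Hz (from frequency = 0.6663 PHz, via f given directly).
f_Y = 1.375e18 Hz (from wavelength = 218 pm, via f = c/λ).
Ratio = 6.663e14 / 1.375e18 = 4.85e-4.

4.85e-4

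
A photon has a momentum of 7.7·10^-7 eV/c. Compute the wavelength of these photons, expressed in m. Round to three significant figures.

1.61 m

Take h = 6.62607015·10^-34 J·s, c = 2.99792458·10^8 m/s, 1 eV = 1.602176634·10^-19 J.
In SI units: p = 7.7·10^-7 eV/c = 4.1151·10^-34 kg·m/s.
Apply λ = h/p: λ = 1.610 m.
So λ ≈ 1.61 m.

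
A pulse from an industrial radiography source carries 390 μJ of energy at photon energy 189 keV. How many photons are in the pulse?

1.29·10^10 photons

Per-photon energy: E = 3.028·10^-14 J (from energy = 189 keV).
N = E_total / E_photon = 3.90·10^-4 J / 3.028·10^-14 J = 1.29·10^10.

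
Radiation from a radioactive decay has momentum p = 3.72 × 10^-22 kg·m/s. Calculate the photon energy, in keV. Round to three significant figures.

696 keV

The photon relation is E = pc, giving E = 1.115 × 10^-13 J.
Converting to keV: E = 696.1 keV ≈ 696 keV.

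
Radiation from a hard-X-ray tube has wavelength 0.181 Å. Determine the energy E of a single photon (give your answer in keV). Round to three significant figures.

68.5 keV

Use h = 6.62607015·10^-34 J·s, c = 2.99792458·10^8 m/s, 1 eV = 1.602176634·10^-19 J.
In SI units: λ = 0.181 Å = 1.81·10^-11 m.
The photon relation is E = hc/λ, giving E = 1.097·10^-14 J.
Converting to keV: E = 68.50 keV ≈ 68.5 keV.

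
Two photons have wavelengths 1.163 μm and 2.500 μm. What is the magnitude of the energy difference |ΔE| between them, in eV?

0.570 eV

Using E = hc/λ: E₁ = 1.7080·10^-19 J, E₂ = 7.9458·10^-20 J.
|ΔE| = |1.7080·10^-19 − 7.9458·10^-20| = 9.13·10^-20 J = 0.570 eV.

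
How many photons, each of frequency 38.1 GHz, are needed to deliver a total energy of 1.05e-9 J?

4.16e13 photons

Per-photon energy: E = 2.525e-23 J (from frequency = 38.1 GHz).
N = E_total / E_photon = 1.05e-9 J / 2.525e-23 J = 4.16e13.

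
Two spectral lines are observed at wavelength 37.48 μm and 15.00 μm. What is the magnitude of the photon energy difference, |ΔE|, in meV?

Using E = hc/λ: E₁ = 5.3000e-21 J, E₂ = 1.3243e-20 J.
|ΔE| = |5.3000e-21 − 1.3243e-20| = 7.94e-21 J = 49.6 meV.

49.6 meV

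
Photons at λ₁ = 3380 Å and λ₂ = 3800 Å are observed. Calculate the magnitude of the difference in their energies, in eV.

Using E = hc/λ: E₁ = 5.877e-19 J, E₂ = 5.227e-19 J.
|ΔE| = |5.877e-19 − 5.227e-19| = 6.50e-20 J = 0.405 eV.

0.405 eV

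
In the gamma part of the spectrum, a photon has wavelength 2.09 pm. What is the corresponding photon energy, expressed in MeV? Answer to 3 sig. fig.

0.593 MeV

(h = 6.62607015·10^-34 J·s, c = 2.99792458·10^8 m/s, 1 eV = 1.602176634·10^-19 J.)
In SI units: λ = 2.09 pm = 2.09·10^-12 m.
Since E = hc/λ for a photon, E = 9.505·10^-14 J.
Converting to MeV: E = 0.5932 MeV ≈ 0.593 MeV.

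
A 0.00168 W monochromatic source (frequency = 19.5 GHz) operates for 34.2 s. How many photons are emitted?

4.45 × 10^21 photons

Total energy: E_total = P·t = 0.00168 × 34.2 = 0.05746 J.
Per-photon energy: E = 1.292 × 10^-23 J.
N = E_total / E_photon = 4.45 × 10^21.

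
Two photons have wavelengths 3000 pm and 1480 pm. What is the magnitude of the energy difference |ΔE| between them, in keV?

Using E = hc/λ: E₁ = 6.621 × 10^-17 J, E₂ = 1.342 × 10^-16 J.
|ΔE| = |6.621 × 10^-17 − 1.342 × 10^-16| = 6.80 × 10^-17 J = 0.424 keV.

0.424 keV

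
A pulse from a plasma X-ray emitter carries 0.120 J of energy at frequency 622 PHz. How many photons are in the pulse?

Per-photon energy: E = 4.121 × 10^-16 J (from frequency = 622 PHz).
N = E_total / E_photon = 0.120 J / 4.121 × 10^-16 J = 2.91 × 10^14.

2.91 × 10^14 photons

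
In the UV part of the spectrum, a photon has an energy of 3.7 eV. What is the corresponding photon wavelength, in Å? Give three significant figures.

3350 Å

Convert to SI: E = 3.7 eV = 5.9281·10^-19 J.
For a photon λ = hc/E, so λ = 3.351·10^-7 m.
Converting to Å: λ = 3351 Å ≈ 3350 Å.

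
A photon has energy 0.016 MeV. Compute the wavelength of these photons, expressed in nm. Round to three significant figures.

0.0775 nm

First convert: E = 0.016 MeV = 2.5635 × 10^-15 J.
Since λ = hc/E for a photon, λ = 7.749 × 10^-11 m.
Converting to nm: λ = 0.07749 nm ≈ 0.0775 nm.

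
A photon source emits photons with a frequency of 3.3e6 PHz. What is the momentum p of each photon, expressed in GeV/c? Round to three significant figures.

0.0136 GeV/c

Convert to SI: f = 3.3e6 PHz = 3.3e21 Hz.
The photon relation is p = hf/c, giving p = 7.294e-21 kg·m/s.
Converting to GeV/c: p = 0.01365 GeV/c ≈ 0.0136 GeV/c.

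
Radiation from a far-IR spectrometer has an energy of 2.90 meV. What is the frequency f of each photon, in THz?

(h = 6.62607015·10^-34 J·s, 1 eV = 1.602176634·10^-19 J.)
First convert: E = 2.90 meV = 4.6463·10^-22 J.
For a photon f = E/h, so f = 7.012·10^11 Hz.
Converting to THz: f = 0.7012 THz ≈ 0.701 THz.

0.701 THz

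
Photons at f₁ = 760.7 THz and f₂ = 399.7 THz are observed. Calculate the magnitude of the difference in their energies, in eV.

1.49 eV

Using E = hf: E₁ = 5.0405e-19 J, E₂ = 2.6484e-19 J.
|ΔE| = |5.0405e-19 − 2.6484e-19| = 2.39e-19 J = 1.49 eV.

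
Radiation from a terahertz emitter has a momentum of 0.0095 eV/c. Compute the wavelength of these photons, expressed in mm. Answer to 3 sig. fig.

Take h = 6.62607015e-34 J·s, c = 2.99792458e8 m/s, 1 eV = 1.602176634e-19 J.
In SI units: p = 0.0095 eV/c = 5.0771e-30 kg·m/s.
For a photon λ = h/p, so λ = 1.305e-4 m.
Converting to mm: λ = 0.1305 mm ≈ 0.131 mm.

0.131 mm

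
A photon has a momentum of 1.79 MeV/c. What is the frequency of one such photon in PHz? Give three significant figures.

First convert: p = 1.79 MeV/c = 9.5663 × 10^-22 kg·m/s.
Since f = pc/h for a photon, f = 4.328 × 10^20 Hz.
Converting to PHz: f = 432800 PHz ≈ 4.33 × 10^5 PHz.

4.33 × 10^5 PHz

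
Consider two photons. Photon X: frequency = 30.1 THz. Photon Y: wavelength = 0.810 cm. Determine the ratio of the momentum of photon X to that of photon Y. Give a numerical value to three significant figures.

813

p_X = 6.653e-29 kg·m/s (from frequency = 30.1 THz, via p = hf/c).
p_Y = 8.180e-32 kg·m/s (from wavelength = 0.810 cm, via p = h/λ).
Ratio = 6.653e-29 / 8.180e-32 = 813.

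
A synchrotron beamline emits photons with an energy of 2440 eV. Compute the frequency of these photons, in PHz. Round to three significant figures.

590 PHz

Take h = 6.62607015e-34 J·s, 1 eV = 1.602176634e-19 J.
First convert: E = 2440 eV = 3.9093e-16 J.
For a photon f = E/h, so f = 5.900e17 Hz.
Converting to PHz: f = 590.0 PHz ≈ 590 PHz.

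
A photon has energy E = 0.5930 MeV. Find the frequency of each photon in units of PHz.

1.43 × 10^5 PHz

In SI units: E = 0.5930 MeV = 9.5009 × 10^-14 J.
The photon relation is f = E/h, giving f = 1.434 × 10^20 Hz.
Converting to PHz: f = 143400 PHz ≈ 1.43 × 10^5 PHz.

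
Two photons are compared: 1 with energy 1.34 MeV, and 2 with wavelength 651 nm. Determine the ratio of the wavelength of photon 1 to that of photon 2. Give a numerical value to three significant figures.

1.42e-6

λ_1 = 9.253e-13 m (from energy = 1.34 MeV, via λ = hc/E).
λ_2 = 6.510e-7 m (from wavelength = 651 nm, via λ given directly).
Ratio = 9.253e-13 / 6.510e-7 = 1.42e-6.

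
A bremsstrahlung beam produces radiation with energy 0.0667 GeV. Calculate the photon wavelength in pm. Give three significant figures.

Take h = 6.62607015e-34 J·s, c = 2.99792458e8 m/s, 1 eV = 1.602176634e-19 J.
In SI units: E = 0.0667 GeV = 1.0687e-11 J.
Since λ = hc/E for a photon, λ = 1.859e-14 m.
Converting to pm: λ = 0.01859 pm ≈ 0.0186 pm.

0.0186 pm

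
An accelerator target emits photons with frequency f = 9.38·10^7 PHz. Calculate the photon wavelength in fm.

In SI units: f = 9.38·10^7 PHz = 9.38·10^22 Hz.
Apply λ = c/f: λ = 3.196·10^-15 m.
Converting to fm: λ = 3.196 fm ≈ 3.20 fm.

3.20 fm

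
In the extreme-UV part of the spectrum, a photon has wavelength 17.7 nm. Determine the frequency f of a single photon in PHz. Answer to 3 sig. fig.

Convert to SI: λ = 17.7 nm = 1.77 × 10^-8 m.
For a photon f = c/λ, so f = 1.694 × 10^16 Hz.
Converting to PHz: f = 16.94 PHz ≈ 16.9 PHz.

16.9 PHz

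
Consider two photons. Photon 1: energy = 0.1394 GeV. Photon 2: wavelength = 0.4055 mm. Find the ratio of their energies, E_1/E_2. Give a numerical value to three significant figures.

E_1 = 2.233·10^-11 J (from energy = 0.1394 GeV, via E given directly).
E_2 = 4.899·10^-22 J (from wavelength = 0.4055 mm, via E = hc/λ).
Ratio = 2.233·10^-11 / 4.899·10^-22 = 4.56·10^10.

4.56·10^10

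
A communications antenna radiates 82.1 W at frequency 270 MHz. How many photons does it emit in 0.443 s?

2.03 × 10^26 photons

Total energy: E_total = P·t = 82.1 × 0.443 = 36.37 J.
Per-photon energy: E = 1.789 × 10^-25 J.
N = E_total / E_photon = 2.03 × 10^26.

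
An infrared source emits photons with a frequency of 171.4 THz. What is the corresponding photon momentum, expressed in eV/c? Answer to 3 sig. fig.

(h = 6.62607015e-34 J·s, c = 2.99792458e8 m/s, 1 eV = 1.602176634e-19 J.)
In SI units: f = 171.4 THz = 1.714e14 Hz.
Apply p = hf/c: p = 3.788e-28 kg·m/s.
Converting to eV/c: p = 0.7089 eV/c ≈ 0.709 eV/c.

0.709 eV/c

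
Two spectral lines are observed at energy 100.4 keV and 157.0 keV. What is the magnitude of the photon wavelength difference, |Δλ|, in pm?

Using λ = hc/E: λ₁ = 1.2349e-11 m, λ₂ = 7.8971e-12 m.
|Δλ| = |1.2349e-11 − 7.8971e-12| = 4.45e-12 m = 4.45 pm.

4.45 pm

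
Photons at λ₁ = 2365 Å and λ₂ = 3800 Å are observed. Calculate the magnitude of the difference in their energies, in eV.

Using E = hc/λ: E₁ = 8.3993 × 10^-19 J, E₂ = 5.2275 × 10^-19 J.
|ΔE| = |8.3993 × 10^-19 − 5.2275 × 10^-19| = 3.17 × 10^-19 J = 1.98 eV.

1.98 eV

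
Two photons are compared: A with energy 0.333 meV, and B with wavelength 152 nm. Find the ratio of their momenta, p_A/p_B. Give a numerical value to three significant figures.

4.08 × 10^-5

p_A = 1.780 × 10^-31 kg·m/s (from energy = 0.333 meV, via p = E/c).
p_B = 4.359 × 10^-27 kg·m/s (from wavelength = 152 nm, via p = h/λ).
Ratio = 1.780 × 10^-31 / 4.359 × 10^-27 = 4.08 × 10^-5.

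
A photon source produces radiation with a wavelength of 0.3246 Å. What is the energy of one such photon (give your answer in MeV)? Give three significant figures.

0.0382 MeV

Use h = 6.62607015 × 10^-34 J·s, c = 2.99792458 × 10^8 m/s, 1 eV = 1.602176634 × 10^-19 J.
In SI units: λ = 0.3246 Å = 3.246 × 10^-11 m.
The photon relation is E = hc/λ, giving E = 6.120 × 10^-15 J.
Converting to MeV: E = 0.03820 MeV ≈ 0.0382 MeV.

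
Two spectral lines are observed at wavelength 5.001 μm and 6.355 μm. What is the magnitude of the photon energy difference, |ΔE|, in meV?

52.8 meV

Using E = hc/λ: E₁ = 3.9721e-20 J, E₂ = 3.1258e-20 J.
|ΔE| = |3.9721e-20 − 3.1258e-20| = 8.46e-21 J = 52.8 meV.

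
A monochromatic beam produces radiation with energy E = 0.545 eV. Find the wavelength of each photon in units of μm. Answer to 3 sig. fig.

Take h = 6.62607015 × 10^-34 J·s, c = 2.99792458 × 10^8 m/s, 1 eV = 1.602176634 × 10^-19 J.
First convert: E = 0.545 eV = 8.7319 × 10^-20 J.
Apply λ = hc/E: λ = 2.275 × 10^-6 m.
Converting to μm: λ = 2.275 μm ≈ 2.27 μm.

2.27 μm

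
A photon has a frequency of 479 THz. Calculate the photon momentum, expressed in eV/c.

1.98 eV/c

In SI units: f = 479 THz = 4.79e14 Hz.
For a photon p = hf/c, so p = 1.059e-27 kg·m/s.
Converting to eV/c: p = 1.981 eV/c ≈ 1.98 eV/c.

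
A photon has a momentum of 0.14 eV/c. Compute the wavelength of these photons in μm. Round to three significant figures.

(h = 6.62607015e-34 J·s, c = 2.99792458e8 m/s, 1 eV = 1.602176634e-19 J.)
Convert to SI: p = 0.14 eV/c = 7.4820e-29 kg·m/s.
Since λ = h/p for a photon, λ = 8.856e-6 m.
Converting to μm: λ = 8.856 μm ≈ 8.86 μm.

8.86 μm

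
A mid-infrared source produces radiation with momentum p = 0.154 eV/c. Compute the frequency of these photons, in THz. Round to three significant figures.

First convert: p = 0.154 eV/c = 8.2302e-29 kg·m/s.
Apply f = pc/h: f = 3.724e13 Hz.
Converting to THz: f = 37.24 THz ≈ 37.2 THz.

37.2 THz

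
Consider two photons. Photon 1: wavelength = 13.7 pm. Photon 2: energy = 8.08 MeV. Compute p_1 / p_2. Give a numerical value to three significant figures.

p_1 = 4.837e-23 kg·m/s (from wavelength = 13.7 pm, via p = h/λ).
p_2 = 4.318e-21 kg·m/s (from energy = 8.08 MeV, via p = E/c).
Ratio = 4.837e-23 / 4.318e-21 = 0.0112.

0.0112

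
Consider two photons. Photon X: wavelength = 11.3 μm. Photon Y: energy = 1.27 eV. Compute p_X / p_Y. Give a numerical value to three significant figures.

p_X = 5.864 × 10^-29 kg·m/s (from wavelength = 11.3 μm, via p = h/λ).
p_Y = 6.787 × 10^-28 kg·m/s (from energy = 1.27 eV, via p = E/c).
Ratio = 5.864 × 10^-29 / 6.787 × 10^-28 = 0.0864.

0.0864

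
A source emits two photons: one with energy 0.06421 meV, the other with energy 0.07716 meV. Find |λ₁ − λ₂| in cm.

0.324 cm

Using λ = hc/E: λ₁ = 0.019309 m, λ₂ = 0.016068 m.
|Δλ| = |0.019309 − 0.016068| = 0.00324 m = 0.324 cm.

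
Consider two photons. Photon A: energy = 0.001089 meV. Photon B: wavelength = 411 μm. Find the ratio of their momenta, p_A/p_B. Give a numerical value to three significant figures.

p_A = 5.820e-34 kg·m/s (from energy = 0.001089 meV, via p = E/c).
p_B = 1.612e-30 kg·m/s (from wavelength = 411 μm, via p = h/λ).
Ratio = 5.820e-34 / 1.612e-30 = 3.61e-4.

3.61e-4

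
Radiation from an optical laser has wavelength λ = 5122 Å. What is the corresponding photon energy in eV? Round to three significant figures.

Convert to SI: λ = 5122 Å = 5.122 × 10^-7 m.
Apply E = hc/λ: E = 3.878 × 10^-19 J.
Converting to eV: E = 2.421 eV ≈ 2.42 eV.

2.42 eV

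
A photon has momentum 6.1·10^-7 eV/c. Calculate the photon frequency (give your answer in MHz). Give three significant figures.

147 MHz

(h = 6.62607015·10^-34 J·s, c = 2.99792458·10^8 m/s, 1 eV = 1.602176634·10^-19 J.)
First convert: p = 6.1·10^-7 eV/c = 3.2600·10^-34 kg·m/s.
Since f = pc/h for a photon, f = 1.475·10^8 Hz.
Converting to MHz: f = 147.5 MHz ≈ 147 MHz.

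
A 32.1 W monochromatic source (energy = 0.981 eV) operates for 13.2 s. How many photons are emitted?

Total energy: E_total = P·t = 32.1 × 13.2 = 423.7 J.
Per-photon energy: E = 1.572 × 10^-19 J.
N = E_total / E_photon = 2.70 × 10^21.

2.70 × 10^21 photons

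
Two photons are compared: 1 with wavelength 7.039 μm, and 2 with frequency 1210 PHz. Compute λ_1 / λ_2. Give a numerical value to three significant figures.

2.84 × 10^4

λ_1 = 7.039 × 10^-6 m (from wavelength = 7.039 μm, via λ given directly).
λ_2 = 2.478 × 10^-10 m (from frequency = 1210 PHz, via λ = c/f).
Ratio = 7.039 × 10^-6 / 2.478 × 10^-10 = 2.84 × 10^4.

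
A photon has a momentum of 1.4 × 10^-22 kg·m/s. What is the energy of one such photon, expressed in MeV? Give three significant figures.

Since E = pc for a photon, E = 4.197 × 10^-14 J.
Converting to MeV: E = 0.2620 MeV ≈ 0.262 MeV.

0.262 MeV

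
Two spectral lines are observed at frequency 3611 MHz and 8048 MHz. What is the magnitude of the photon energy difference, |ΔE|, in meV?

Using E = hf: E₁ = 2.3927e-24 J, E₂ = 5.3327e-24 J.
|ΔE| = |2.3927e-24 − 5.3327e-24| = 2.94e-24 J = 0.0183 meV.

0.0183 meV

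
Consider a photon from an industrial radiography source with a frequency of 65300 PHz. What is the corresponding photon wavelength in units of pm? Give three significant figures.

Take c = 2.99792458 × 10^8 m/s.
In SI units: f = 65300 PHz = 6.53 × 10^19 Hz.
Apply λ = c/f: λ = 4.591 × 10^-12 m.
Converting to pm: λ = 4.591 pm ≈ 4.59 pm.

4.59 pm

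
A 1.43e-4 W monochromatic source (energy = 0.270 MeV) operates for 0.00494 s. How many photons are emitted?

Total energy: E_total = P·t = 1.43e-4 × 0.00494 = 7.064e-7 J.
Per-photon energy: E = 4.326e-14 J.
N = E_total / E_photon = 1.63e7.

1.63e7 photons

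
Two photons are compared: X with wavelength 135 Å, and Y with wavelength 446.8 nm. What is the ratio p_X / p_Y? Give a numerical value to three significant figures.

p_X = 4.908·10^-26 kg·m/s (from wavelength = 135 Å, via p = h/λ).
p_Y = 1.483·10^-27 kg·m/s (from wavelength = 446.8 nm, via p = h/λ).
Ratio = 4.908·10^-26 / 1.483·10^-27 = 33.1.

33.1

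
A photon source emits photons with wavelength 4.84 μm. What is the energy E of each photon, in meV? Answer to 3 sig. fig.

256 meV

In SI units: λ = 4.84 μm = 4.84e-6 m.
The photon relation is E = hc/λ, giving E = 4.104e-20 J.
Converting to meV: E = 256.2 meV ≈ 256 meV.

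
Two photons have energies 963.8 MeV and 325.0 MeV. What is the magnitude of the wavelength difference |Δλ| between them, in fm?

2.53 fm

Using λ = hc/E: λ₁ = 1.2864e-15 m, λ₂ = 3.8149e-15 m.
|Δλ| = |1.2864e-15 − 3.8149e-15| = 2.53e-15 m = 2.53 fm.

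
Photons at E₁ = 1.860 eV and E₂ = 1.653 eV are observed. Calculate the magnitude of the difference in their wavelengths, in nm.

Using λ = hc/E: λ₁ = 6.6658 × 10^-7 m, λ₂ = 7.5006 × 10^-7 m.
|Δλ| = |6.6658 × 10^-7 − 7.5006 × 10^-7| = 8.35 × 10^-8 m = 83.5 nm.

83.5 nm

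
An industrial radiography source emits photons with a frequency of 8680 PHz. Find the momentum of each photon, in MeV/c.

Take h = 6.62607015e-34 J·s, c = 2.99792458e8 m/s, 1 eV = 1.602176634e-19 J.
First convert: f = 8680 PHz = 8.68e18 Hz.
Apply p = hf/c: p = 1.918e-23 kg·m/s.
Converting to MeV/c: p = 0.03590 MeV/c ≈ 0.0359 MeV/c.

0.0359 MeV/c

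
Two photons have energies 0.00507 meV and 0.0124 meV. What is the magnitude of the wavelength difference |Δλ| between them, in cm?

14.5 cm

Using λ = hc/E: λ₁ = 0.2445 m, λ₂ = 0.09999 m.
|Δλ| = |0.2445 − 0.09999| = 0.145 m = 14.5 cm.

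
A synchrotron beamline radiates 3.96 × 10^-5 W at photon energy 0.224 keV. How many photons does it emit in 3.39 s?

Total energy: E_total = P·t = 3.96 × 10^-5 × 3.39 = 1.342 × 10^-4 J.
Per-photon energy: E = 3.589 × 10^-17 J.
N = E_total / E_photon = 3.74 × 10^12.

3.74 × 10^12 photons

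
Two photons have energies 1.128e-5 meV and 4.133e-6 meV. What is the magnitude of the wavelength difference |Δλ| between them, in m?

Using λ = hc/E: λ₁ = 109.92 m, λ₂ = 299.99 m.
|Δλ| = |109.92 − 299.99| = 190 m.

190 m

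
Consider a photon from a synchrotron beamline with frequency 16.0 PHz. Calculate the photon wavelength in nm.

18.7 nm

(c = 2.99792458e8 m/s.)
First convert: f = 16.0 PHz = 1.60e16 Hz.
For a photon λ = c/f, so λ = 1.874e-8 m.
Converting to nm: λ = 18.74 nm ≈ 18.7 nm.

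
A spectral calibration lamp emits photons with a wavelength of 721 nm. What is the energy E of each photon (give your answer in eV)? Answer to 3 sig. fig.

Take h = 6.62607015 × 10^-34 J·s, c = 2.99792458 × 10^8 m/s, 1 eV = 1.602176634 × 10^-19 J.
Convert to SI: λ = 721 nm = 7.21 × 10^-7 m.
The photon relation is E = hc/λ, giving E = 2.755 × 10^-19 J.
Converting to eV: E = 1.720 eV ≈ 1.72 eV.

1.72 eV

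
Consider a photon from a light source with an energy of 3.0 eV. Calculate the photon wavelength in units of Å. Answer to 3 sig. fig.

4130 Å

Convert to SI: E = 3.0 eV = 4.8065·10^-19 J.
The photon relation is λ = hc/E, giving λ = 4.133·10^-7 m.
Converting to Å: λ = 4133 Å ≈ 4130 Å.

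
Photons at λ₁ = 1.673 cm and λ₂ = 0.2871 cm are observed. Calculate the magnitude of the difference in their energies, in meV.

Using E = hc/λ: E₁ = 1.1874 × 10^-23 J, E₂ = 6.9190 × 10^-23 J.
|ΔE| = |1.1874 × 10^-23 − 6.9190 × 10^-23| = 5.73 × 10^-23 J = 0.358 meV.

0.358 meV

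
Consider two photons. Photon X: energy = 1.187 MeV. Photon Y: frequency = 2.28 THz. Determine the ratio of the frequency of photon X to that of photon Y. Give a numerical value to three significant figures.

1.26·10^8

f_X = 2.870·10^20 Hz (from energy = 1.187 MeV, via f = E/h).
f_Y = 2.280·10^12 Hz (from frequency = 2.28 THz, via f given directly).
Ratio = 2.870·10^20 / 2.280·10^12 = 1.26·10^8.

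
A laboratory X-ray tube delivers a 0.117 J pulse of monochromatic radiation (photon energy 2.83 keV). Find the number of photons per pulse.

2.58e14 photons

Per-photon energy: E = 4.534e-16 J (from energy = 2.83 keV).
N = E_total / E_photon = 0.117 J / 4.534e-16 J = 2.58e14.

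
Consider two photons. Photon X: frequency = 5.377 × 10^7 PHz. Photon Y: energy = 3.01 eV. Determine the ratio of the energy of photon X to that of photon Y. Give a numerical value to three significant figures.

7.39 × 10^7

E_X = 3.563 × 10^-11 J (from frequency = 5.377 × 10^7 PHz, via E = hf).
E_Y = 4.823 × 10^-19 J (from energy = 3.01 eV, via E given directly).
Ratio = 3.563 × 10^-11 / 4.823 × 10^-19 = 7.39 × 10^7.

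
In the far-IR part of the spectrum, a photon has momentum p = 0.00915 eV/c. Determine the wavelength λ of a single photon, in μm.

136 μm

Convert to SI: p = 0.00915 eV/c = 4.8900 × 10^-30 kg·m/s.
Apply λ = h/p: λ = 1.355 × 10^-4 m.
Converting to μm: λ = 135.5 μm ≈ 136 μm.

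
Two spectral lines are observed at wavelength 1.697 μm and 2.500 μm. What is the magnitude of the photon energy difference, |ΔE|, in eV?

0.235 eV

Using E = hc/λ: E₁ = 1.1706e-19 J, E₂ = 7.9458e-20 J.
|ΔE| = |1.1706e-19 − 7.9458e-20| = 3.76e-20 J = 0.235 eV.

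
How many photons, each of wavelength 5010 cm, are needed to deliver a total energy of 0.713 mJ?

1.80e23 photons

Per-photon energy: E = 3.965e-27 J (from wavelength = 5010 cm).
N = E_total / E_photon = 7.13e-4 J / 3.965e-27 J = 1.80e23.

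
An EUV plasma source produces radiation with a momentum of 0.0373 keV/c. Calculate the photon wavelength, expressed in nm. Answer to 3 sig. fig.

33.2 nm

First convert: p = 0.0373 keV/c = 1.9934·10^-26 kg·m/s.
For a photon λ = h/p, so λ = 3.324·10^-8 m.
Converting to nm: λ = 33.24 nm ≈ 33.2 nm.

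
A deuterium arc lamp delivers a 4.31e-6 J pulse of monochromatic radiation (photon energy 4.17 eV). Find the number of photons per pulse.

6.45e12 photons

Per-photon energy: E = 6.681e-19 J (from energy = 4.17 eV).
N = E_total / E_photon = 4.31e-6 J / 6.681e-19 J = 6.45e12.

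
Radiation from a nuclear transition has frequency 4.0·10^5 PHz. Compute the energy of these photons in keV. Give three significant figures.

First convert: f = 4.0·10^5 PHz = 4.0·10^20 Hz.
The photon relation is E = hf, giving E = 2.650·10^-13 J.
Converting to keV: E = 1654 keV ≈ 1650 keV.

1650 keV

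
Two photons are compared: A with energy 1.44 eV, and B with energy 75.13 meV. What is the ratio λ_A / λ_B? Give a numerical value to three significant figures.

λ_A = 8.610·10^-7 m (from energy = 1.44 eV, via λ = hc/E).
λ_B = 1.650·10^-5 m (from energy = 75.13 meV, via λ = hc/E).
Ratio = 8.610·10^-7 / 1.650·10^-5 = 0.0522.

0.0522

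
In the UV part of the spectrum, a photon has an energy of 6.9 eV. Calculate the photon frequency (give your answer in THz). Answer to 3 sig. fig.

Take h = 6.62607015 × 10^-34 J·s, 1 eV = 1.602176634 × 10^-19 J.
In SI units: E = 6.9 eV = 1.1055 × 10^-18 J.
The photon relation is f = E/h, giving f = 1.668 × 10^15 Hz.
Converting to THz: f = 1668 THz ≈ 1670 THz.

1670 THz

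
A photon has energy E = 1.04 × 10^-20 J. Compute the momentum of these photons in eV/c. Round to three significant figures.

0.0649 eV/c

Apply p = E/c: p = 3.469 × 10^-29 kg·m/s.
Converting to eV/c: p = 0.06491 eV/c ≈ 0.0649 eV/c.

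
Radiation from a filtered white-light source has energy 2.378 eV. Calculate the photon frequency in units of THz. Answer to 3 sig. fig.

575 THz

In SI units: E = 2.378 eV = 3.8100e-19 J.
For a photon f = E/h, so f = 5.750e14 Hz.
Converting to THz: f = 575.0 THz ≈ 575 THz.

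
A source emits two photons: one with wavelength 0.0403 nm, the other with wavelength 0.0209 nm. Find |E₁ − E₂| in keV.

Using E = hc/λ: E₁ = 4.929e-15 J, E₂ = 9.505e-15 J.
|ΔE| = |4.929e-15 − 9.505e-15| = 4.58e-15 J = 28.6 keV.

28.6 keV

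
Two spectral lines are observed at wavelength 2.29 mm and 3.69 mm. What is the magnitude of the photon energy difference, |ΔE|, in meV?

Using E = hc/λ: E₁ = 8.674 × 10^-23 J, E₂ = 5.383 × 10^-23 J.
|ΔE| = |8.674 × 10^-23 − 5.383 × 10^-23| = 3.29 × 10^-23 J = 0.205 meV.

0.205 meV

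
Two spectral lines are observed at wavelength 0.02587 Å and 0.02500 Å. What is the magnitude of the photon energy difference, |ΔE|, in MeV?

Using E = hc/λ: E₁ = 7.6786 × 10^-14 J, E₂ = 7.9458 × 10^-14 J.
|ΔE| = |7.6786 × 10^-14 − 7.9458 × 10^-14| = 2.67 × 10^-15 J = 0.0167 MeV.

0.0167 MeV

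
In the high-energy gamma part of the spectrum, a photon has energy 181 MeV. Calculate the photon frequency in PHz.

First convert: E = 181 MeV = 2.8999 × 10^-11 J.
For a photon f = E/h, so f = 4.377 × 10^22 Hz.
Converting to PHz: f = 4.377 × 10^7 PHz ≈ 4.38 × 10^7 PHz.

4.38 × 10^7 PHz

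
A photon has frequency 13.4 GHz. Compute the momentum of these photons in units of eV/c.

5.54 × 10^-5 eV/c

First convert: f = 13.4 GHz = 1.34 × 10^10 Hz.
The photon relation is p = hf/c, giving p = 2.962 × 10^-32 kg·m/s.
Converting to eV/c: p = 5.542 × 10^-5 eV/c ≈ 5.54 × 10^-5 eV/c.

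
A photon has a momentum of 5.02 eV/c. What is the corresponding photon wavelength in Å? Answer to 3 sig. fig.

Convert to SI: p = 5.02 eV/c = 2.6828·10^-27 kg·m/s.
For a photon λ = h/p, so λ = 2.470·10^-7 m.
Converting to Å: λ = 2470 Å ≈ 2470 Å.

2470 Å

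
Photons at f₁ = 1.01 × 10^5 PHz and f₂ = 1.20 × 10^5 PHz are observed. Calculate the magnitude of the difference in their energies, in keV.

78.6 keV

Using E = hf: E₁ = 6.692 × 10^-14 J, E₂ = 7.951 × 10^-14 J.
|ΔE| = |6.692 × 10^-14 − 7.951 × 10^-14| = 1.26 × 10^-14 J = 78.6 keV.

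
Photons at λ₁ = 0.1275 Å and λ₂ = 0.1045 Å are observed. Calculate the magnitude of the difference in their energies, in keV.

Using E = hc/λ: E₁ = 1.5580e-14 J, E₂ = 1.9009e-14 J.
|ΔE| = |1.5580e-14 − 1.9009e-14| = 3.43e-15 J = 21.4 keV.

21.4 keV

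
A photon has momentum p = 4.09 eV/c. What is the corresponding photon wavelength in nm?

Convert to SI: p = 4.09 eV/c = 2.1858e-27 kg·m/s.
Since λ = h/p for a photon, λ = 3.031e-7 m.
Converting to nm: λ = 303.1 nm ≈ 303 nm.

303 nm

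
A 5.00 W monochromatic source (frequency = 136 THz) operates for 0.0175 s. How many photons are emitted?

Total energy: E_total = P·t = 5.00 × 0.0175 = 0.08750 J.
Per-photon energy: E = 9.011e-20 J.
N = E_total / E_photon = 9.71e17.

9.71e17 photons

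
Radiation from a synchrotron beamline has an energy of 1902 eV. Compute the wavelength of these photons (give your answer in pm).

In SI units: E = 1902 eV = 3.0473e-16 J.
Since λ = hc/E for a photon, λ = 6.519e-10 m.
Converting to pm: λ = 651.9 pm ≈ 652 pm.

652 pm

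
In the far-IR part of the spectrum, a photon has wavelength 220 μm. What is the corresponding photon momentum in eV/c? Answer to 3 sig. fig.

5.64e-3 eV/c

In SI units: λ = 220 μm = 2.2e-4 m.
The photon relation is p = h/λ, giving p = 3.012e-30 kg·m/s.
Converting to eV/c: p = 0.005636 eV/c ≈ 5.64e-3 eV/c.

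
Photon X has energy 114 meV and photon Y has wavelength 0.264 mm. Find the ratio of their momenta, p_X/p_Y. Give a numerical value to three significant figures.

p_X = 6.092 × 10^-29 kg·m/s (from energy = 114 meV, via p = E/c).
p_Y = 2.510 × 10^-30 kg·m/s (from wavelength = 0.264 mm, via p = h/λ).
Ratio = 6.092 × 10^-29 / 2.510 × 10^-30 = 24.3.

24.3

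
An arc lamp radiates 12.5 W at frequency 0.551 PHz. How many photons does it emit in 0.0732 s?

Total energy: E_total = P·t = 12.5 × 0.0732 = 0.9150 J.
Per-photon energy: E = 3.651 × 10^-19 J.
N = E_total / E_photon = 2.51 × 10^18.

2.51 × 10^18 photons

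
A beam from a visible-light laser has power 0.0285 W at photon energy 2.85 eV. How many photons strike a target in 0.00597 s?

Total energy: E_total = P·t = 0.0285 × 0.00597 = 1.701 × 10^-4 J.
Per-photon energy: E = 4.566 × 10^-19 J.
N = E_total / E_photon = 3.73 × 10^14.

3.73 × 10^14 photons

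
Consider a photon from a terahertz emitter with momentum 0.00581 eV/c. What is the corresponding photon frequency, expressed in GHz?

Convert to SI: p = 0.00581 eV/c = 3.1050·10^-30 kg·m/s.
Since f = pc/h for a photon, f = 1.405·10^12 Hz.
Converting to GHz: f = 1405 GHz ≈ 1400 GHz.

1400 GHz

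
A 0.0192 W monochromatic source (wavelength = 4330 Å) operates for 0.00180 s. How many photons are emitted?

7.53·10^13 photons

Total energy: E_total = P·t = 0.0192 × 0.00180 = 3.456·10^-5 J.
Per-photon energy: E = 4.588·10^-19 J.
N = E_total / E_photon = 7.53·10^13.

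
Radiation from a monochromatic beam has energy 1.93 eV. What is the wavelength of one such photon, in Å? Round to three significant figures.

6420 Å

Convert to SI: E = 1.93 eV = 3.0922 × 10^-19 J.
For a photon λ = hc/E, so λ = 6.424 × 10^-7 m.
Converting to Å: λ = 6424 Å ≈ 6420 Å.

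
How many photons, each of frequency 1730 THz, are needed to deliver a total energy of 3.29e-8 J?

Per-photon energy: E = 1.146e-18 J (from frequency = 1730 THz).
N = E_total / E_photon = 3.29e-8 J / 1.146e-18 J = 2.87e10.

2.87e10 photons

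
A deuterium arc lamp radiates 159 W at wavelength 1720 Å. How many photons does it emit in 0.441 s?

Total energy: E_total = P·t = 159 × 0.441 = 70.12 J.
Per-photon energy: E = 1.155 × 10^-18 J.
N = E_total / E_photon = 6.07 × 10^19.

6.07 × 10^19 photons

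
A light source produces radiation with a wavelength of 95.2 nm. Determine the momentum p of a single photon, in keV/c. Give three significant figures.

0.0130 keV/c

(h = 6.62607015 × 10^-34 J·s, c = 2.99792458 × 10^8 m/s, 1 eV = 1.602176634 × 10^-19 J.)
First convert: λ = 95.2 nm = 9.52 × 10^-8 m.
Since p = h/λ for a photon, p = 6.960 × 10^-27 kg·m/s.
Converting to keV/c: p = 0.01302 keV/c ≈ 0.0130 keV/c.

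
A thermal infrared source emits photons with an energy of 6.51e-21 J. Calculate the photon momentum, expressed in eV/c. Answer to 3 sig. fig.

0.0406 eV/c

For a photon p = E/c, so p = 2.172e-29 kg·m/s.
Converting to eV/c: p = 0.04063 eV/c ≈ 0.0406 eV/c.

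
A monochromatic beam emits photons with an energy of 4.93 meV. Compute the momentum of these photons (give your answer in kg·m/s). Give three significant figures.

In SI units: E = 4.93 meV = 7.8987 × 10^-22 J.
For a photon p = E/c, so p = 2.635 × 10^-30 kg·m/s.
So p ≈ 2.63 × 10^-30 kg·m/s.

2.63 × 10^-30 kg·m/s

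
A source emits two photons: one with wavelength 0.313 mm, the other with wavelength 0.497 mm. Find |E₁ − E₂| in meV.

1.47 meV

Using E = hc/λ: E₁ = 6.346 × 10^-22 J, E₂ = 3.997 × 10^-22 J.
|ΔE| = |6.346 × 10^-22 − 3.997 × 10^-22| = 2.35 × 10^-22 J = 1.47 meV.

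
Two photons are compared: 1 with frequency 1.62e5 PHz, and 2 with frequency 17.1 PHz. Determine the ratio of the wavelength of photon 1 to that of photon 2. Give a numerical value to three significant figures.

λ_1 = 1.851e-12 m (from frequency = 1.62e5 PHz, via λ = c/f).
λ_2 = 1.753e-8 m (from frequency = 17.1 PHz, via λ = c/f).
Ratio = 1.851e-12 / 1.753e-8 = 1.06e-4.

1.06e-4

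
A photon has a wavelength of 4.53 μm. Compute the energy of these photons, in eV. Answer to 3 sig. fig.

0.274 eV

(h = 6.62607015 × 10^-34 J·s, c = 2.99792458 × 10^8 m/s, 1 eV = 1.602176634 × 10^-19 J.)
In SI units: λ = 4.53 μm = 4.53 × 10^-6 m.
The photon relation is E = hc/λ, giving E = 4.385 × 10^-20 J.
Converting to eV: E = 0.2737 eV ≈ 0.274 eV.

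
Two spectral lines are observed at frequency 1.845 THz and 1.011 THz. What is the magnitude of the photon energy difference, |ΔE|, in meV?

3.45 meV

Using E = hf: E₁ = 1.2225e-21 J, E₂ = 6.6990e-22 J.
|ΔE| = |1.2225e-21 − 6.6990e-22| = 5.53e-22 J = 3.45 meV.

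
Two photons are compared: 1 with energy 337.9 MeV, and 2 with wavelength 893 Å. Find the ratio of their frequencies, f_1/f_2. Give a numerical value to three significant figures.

f_1 = 8.170·10^22 Hz (from energy = 337.9 MeV, via f = E/h).
f_2 = 3.357·10^15 Hz (from wavelength = 893 Å, via f = c/λ).
Ratio = 8.170·10^22 / 3.357·10^15 = 2.43·10^7.

2.43·10^7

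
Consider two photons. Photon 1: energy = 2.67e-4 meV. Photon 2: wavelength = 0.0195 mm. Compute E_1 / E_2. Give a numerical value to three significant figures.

E_1 = 4.278e-26 J (from energy = 2.67e-4 meV, via E given directly).
E_2 = 1.019e-20 J (from wavelength = 0.0195 mm, via E = hc/λ).
Ratio = 4.278e-26 / 1.019e-20 = 4.20e-6.

4.20e-6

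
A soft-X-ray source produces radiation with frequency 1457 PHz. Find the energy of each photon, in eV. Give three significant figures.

6030 eV

In SI units: f = 1457 PHz = 1.457 × 10^18 Hz.
Apply E = hf: E = 9.654 × 10^-16 J.
Converting to eV: E = 6026 eV ≈ 6030 eV.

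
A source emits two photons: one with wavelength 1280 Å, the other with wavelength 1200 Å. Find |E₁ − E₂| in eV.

Using E = hc/λ: E₁ = 1.552e-18 J, E₂ = 1.655e-18 J.
|ΔE| = |1.552e-18 − 1.655e-18| = 1.03e-19 J = 0.646 eV.

0.646 eV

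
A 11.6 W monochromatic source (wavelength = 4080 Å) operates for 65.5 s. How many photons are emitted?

1.56 × 10^21 photons

Total energy: E_total = P·t = 11.6 × 65.5 = 759.8 J.
Per-photon energy: E = 4.869 × 10^-19 J.
N = E_total / E_photon = 1.56 × 10^21.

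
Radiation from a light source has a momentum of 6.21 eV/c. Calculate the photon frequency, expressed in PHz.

1.50 PHz

Use h = 6.62607015e-34 J·s, c = 2.99792458e8 m/s, 1 eV = 1.602176634e-19 J.
Convert to SI: p = 6.21 eV/c = 3.3188e-27 kg·m/s.
The photon relation is f = pc/h, giving f = 1.502e15 Hz.
Converting to PHz: f = 1.502 PHz ≈ 1.50 PHz.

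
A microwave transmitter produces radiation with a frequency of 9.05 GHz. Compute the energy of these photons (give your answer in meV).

0.0374 meV

In SI units: f = 9.05 GHz = 9.05e9 Hz.
For a photon E = hf, so E = 5.997e-24 J.
Converting to meV: E = 0.03743 meV ≈ 0.0374 meV.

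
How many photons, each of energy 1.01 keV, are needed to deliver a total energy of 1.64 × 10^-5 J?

Per-photon energy: E = 1.618 × 10^-16 J (from energy = 1.01 keV).
N = E_total / E_photon = 1.64 × 10^-5 J / 1.618 × 10^-16 J = 1.01 × 10^11.

1.01 × 10^11 photons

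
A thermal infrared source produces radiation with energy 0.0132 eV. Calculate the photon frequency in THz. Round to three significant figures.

3.19 THz

Take h = 6.62607015e-34 J·s, 1 eV = 1.602176634e-19 J.
In SI units: E = 0.0132 eV = 2.1149e-21 J.
The photon relation is f = E/h, giving f = 3.192e12 Hz.
Converting to THz: f = 3.192 THz ≈ 3.19 THz.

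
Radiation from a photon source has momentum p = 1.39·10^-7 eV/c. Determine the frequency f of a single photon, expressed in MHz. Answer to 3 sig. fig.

33.6 MHz

Take h = 6.62607015·10^-34 J·s, c = 2.99792458·10^8 m/s, 1 eV = 1.602176634·10^-19 J.
First convert: p = 1.39·10^-7 eV/c = 7.4286·10^-35 kg·m/s.
For a photon f = pc/h, so f = 3.361·10^7 Hz.
Converting to MHz: f = 33.61 MHz ≈ 33.6 MHz.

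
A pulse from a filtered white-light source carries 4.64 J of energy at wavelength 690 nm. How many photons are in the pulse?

1.61e19 photons

Per-photon energy: E = 2.879e-19 J (from wavelength = 690 nm).
N = E_total / E_photon = 4.64 J / 2.879e-19 J = 1.61e19.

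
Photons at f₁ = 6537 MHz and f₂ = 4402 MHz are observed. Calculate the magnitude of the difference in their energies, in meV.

Using E = hf: E₁ = 4.3315e-24 J, E₂ = 2.9168e-24 J.
|ΔE| = |4.3315e-24 − 2.9168e-24| = 1.41e-24 J = 8.83e-3 meV.

8.83e-3 meV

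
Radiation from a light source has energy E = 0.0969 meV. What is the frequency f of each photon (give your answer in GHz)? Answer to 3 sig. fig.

In SI units: E = 0.0969 meV = 1.5525 × 10^-23 J.
For a photon f = E/h, so f = 2.343 × 10^10 Hz.
Converting to GHz: f = 23.43 GHz ≈ 23.4 GHz.

23.4 GHz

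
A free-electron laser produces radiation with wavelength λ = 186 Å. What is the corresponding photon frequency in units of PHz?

16.1 PHz

Take c = 2.99792458e8 m/s.
First convert: λ = 186 Å = 1.86e-8 m.
Since f = c/λ for a photon, f = 1.612e16 Hz.
Converting to PHz: f = 16.12 PHz ≈ 16.1 PHz.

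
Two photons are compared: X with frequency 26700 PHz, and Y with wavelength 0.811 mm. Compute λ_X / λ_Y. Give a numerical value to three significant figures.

1.38e-8

λ_X = 1.123e-11 m (from frequency = 26700 PHz, via λ = c/f).
λ_Y = 8.110e-4 m (from wavelength = 0.811 mm, via λ given directly).
Ratio = 1.123e-11 / 8.110e-4 = 1.38e-8.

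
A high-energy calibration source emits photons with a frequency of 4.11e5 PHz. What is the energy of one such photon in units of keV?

1700 keV

Take h = 6.62607015e-34 J·s, 1 eV = 1.602176634e-19 J.
Convert to SI: f = 4.11e5 PHz = 4.11e20 Hz.
Since E = hf for a photon, E = 2.723e-13 J.
Converting to keV: E = 1700 keV ≈ 1700 keV.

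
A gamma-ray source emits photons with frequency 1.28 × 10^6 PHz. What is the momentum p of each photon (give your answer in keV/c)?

5290 keV/c

Take h = 6.62607015 × 10^-34 J·s, c = 2.99792458 × 10^8 m/s, 1 eV = 1.602176634 × 10^-19 J.
In SI units: f = 1.28 × 10^6 PHz = 1.28 × 10^21 Hz.
Apply p = hf/c: p = 2.829 × 10^-21 kg·m/s.
Converting to keV/c: p = 5294 keV/c ≈ 5290 keV/c.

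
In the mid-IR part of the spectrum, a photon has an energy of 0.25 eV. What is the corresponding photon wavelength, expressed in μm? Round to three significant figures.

First convert: E = 0.25 eV = 4.0054 × 10^-20 J.
The photon relation is λ = hc/E, giving λ = 4.959 × 10^-6 m.
Converting to μm: λ = 4.959 μm ≈ 4.96 μm.

4.96 μm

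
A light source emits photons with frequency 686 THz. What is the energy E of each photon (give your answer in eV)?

2.84 eV

Use h = 6.62607015e-34 J·s, 1 eV = 1.602176634e-19 J.
First convert: f = 686 THz = 6.86e14 Hz.
For a photon E = hf, so E = 4.545e-19 J.
Converting to eV: E = 2.837 eV ≈ 2.84 eV.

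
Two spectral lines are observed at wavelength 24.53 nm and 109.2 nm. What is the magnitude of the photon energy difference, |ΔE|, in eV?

Using E = hc/λ: E₁ = 8.0980 × 10^-18 J, E₂ = 1.8191 × 10^-18 J.
|ΔE| = |8.0980 × 10^-18 − 1.8191 × 10^-18| = 6.28 × 10^-18 J = 39.2 eV.

39.2 eV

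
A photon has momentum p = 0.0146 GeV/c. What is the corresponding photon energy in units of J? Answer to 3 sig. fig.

First convert: p = 0.0146 GeV/c = 7.8027 × 10^-21 kg·m/s.
Apply E = pc: E = 2.339 × 10^-12 J.
So E ≈ 2.34 × 10^-12 J.

2.34 × 10^-12 J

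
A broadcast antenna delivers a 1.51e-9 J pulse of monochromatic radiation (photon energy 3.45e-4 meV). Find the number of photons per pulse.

2.73e16 photons

Per-photon energy: E = 5.528e-26 J (from energy = 3.45e-4 meV).
N = E_total / E_photon = 1.51e-9 J / 5.528e-26 J = 2.73e16.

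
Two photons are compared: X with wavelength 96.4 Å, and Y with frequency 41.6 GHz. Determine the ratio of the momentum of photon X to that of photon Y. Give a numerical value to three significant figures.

7.48 × 10^5

p_X = 6.874 × 10^-26 kg·m/s (from wavelength = 96.4 Å, via p = h/λ).
p_Y = 9.195 × 10^-32 kg·m/s (from frequency = 41.6 GHz, via p = hf/c).
Ratio = 6.874 × 10^-26 / 9.195 × 10^-32 = 7.48 × 10^5.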